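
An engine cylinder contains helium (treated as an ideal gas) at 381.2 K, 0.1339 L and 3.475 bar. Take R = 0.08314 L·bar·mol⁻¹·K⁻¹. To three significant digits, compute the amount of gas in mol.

PV = nRT ⇒ n = PV/(RT) = (3.475 × 0.1339) / (0.08314 × 381.2)

n ≈ 0.0147 mol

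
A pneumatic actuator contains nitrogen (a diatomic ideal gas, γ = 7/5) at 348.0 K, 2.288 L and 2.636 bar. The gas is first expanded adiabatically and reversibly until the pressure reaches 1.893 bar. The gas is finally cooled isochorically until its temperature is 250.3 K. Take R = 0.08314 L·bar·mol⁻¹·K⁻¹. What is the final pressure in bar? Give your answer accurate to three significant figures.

P₃ ≈ 1.50 bar

Reversible adiabatic, γ = 7/5: T₂ = T₁·(P₂/P₁)^((γ−1)/γ) = 316.6 K; V₂ = V₁·(P₁/P₂)^(1/γ) = 2.898 L.
Isochoric, so P/T is constant: V₃ = V₂; P₃ = P₂·(T₃/T₂) = 1.497 bar.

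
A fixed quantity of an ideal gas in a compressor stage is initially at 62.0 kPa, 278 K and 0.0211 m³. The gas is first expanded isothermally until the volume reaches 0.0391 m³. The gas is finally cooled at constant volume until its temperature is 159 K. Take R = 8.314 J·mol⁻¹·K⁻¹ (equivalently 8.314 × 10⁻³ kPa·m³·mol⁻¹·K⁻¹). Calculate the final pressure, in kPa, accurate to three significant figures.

T constant ⇒ Boyle's law P V = const: T₂ = T₁; P₂ = P₁·(V₁/V₂) = 33.46 kPa.
V constant ⇒ P ∝ T: V₃ = V₂; P₃ = P₂·(T₃/T₂) = 19.14 kPa.

P₃ ≈ 19.1 kPa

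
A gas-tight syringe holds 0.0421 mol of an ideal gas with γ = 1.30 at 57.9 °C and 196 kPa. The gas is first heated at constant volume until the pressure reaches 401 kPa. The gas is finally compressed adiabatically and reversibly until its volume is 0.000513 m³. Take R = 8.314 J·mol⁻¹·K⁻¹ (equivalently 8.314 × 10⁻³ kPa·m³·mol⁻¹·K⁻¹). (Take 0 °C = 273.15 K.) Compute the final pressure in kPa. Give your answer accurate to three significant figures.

Convert: T₁ = 331.0 K.
From PV = nRT: V₁ = nRT₁/P₁ = 0.0005912 m³.
Isochoric, so P/T is constant: V₂ = V₁; T₂ = T₁·(P₂/P₁) = 677.3 K.
Reversible adiabatic, γ = 1.30: T₃ = T₂·(V₂/V₃)^(γ−1) = 706.7 K; P₃ = P₂·(V₂/V₃)^γ = 482.2 kPa.

P₃ ≈ 482 kPa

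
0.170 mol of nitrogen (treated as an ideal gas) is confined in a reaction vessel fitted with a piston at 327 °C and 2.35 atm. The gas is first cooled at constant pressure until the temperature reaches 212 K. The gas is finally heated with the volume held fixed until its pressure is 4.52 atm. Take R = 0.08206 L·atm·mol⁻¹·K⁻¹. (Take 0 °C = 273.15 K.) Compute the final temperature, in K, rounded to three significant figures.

T₃ ≈ 408 K

Convert: T₁ = 600.1 K.
From PV = nRT: V₁ = nRT₁/P₁ = 3.563 L.
P constant ⇒ V ∝ T: P₂ = P₁; V₂ = V₁·(T₂/T₁) = 1.258 L.
V constant ⇒ P ∝ T: V₃ = V₂; T₃ = T₂·(P₃/P₂) = 407.8 K.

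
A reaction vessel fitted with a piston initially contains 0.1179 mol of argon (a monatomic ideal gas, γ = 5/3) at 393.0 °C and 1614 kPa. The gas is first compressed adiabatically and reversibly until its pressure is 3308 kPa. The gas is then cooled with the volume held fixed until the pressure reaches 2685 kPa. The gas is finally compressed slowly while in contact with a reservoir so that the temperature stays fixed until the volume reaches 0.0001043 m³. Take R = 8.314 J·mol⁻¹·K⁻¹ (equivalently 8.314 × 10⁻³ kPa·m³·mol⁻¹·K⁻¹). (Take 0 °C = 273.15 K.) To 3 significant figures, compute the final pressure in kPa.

P₄ ≈ 6.77e+03 kPa

Convert: T₁ = 666.1 K.
From PV = nRT: V₁ = nRT₁/P₁ = 0.0004046 m³.
Adiabatic (γ = 5/3), T V^(γ−1) and P V^γ constant: T₂ = T₁·(P₂/P₁)^((γ−1)/γ) = 887.6 K; V₂ = V₁·(P₁/P₂)^(1/γ) = 0.0002630 m³.
V constant ⇒ P ∝ T: V₃ = V₂; T₃ = T₂·(P₃/P₂) = 720.5 K.
T constant ⇒ Boyle's law P V = const: T₄ = T₃; P₄ = P₃·(V₃/V₄) = 6771 kPa.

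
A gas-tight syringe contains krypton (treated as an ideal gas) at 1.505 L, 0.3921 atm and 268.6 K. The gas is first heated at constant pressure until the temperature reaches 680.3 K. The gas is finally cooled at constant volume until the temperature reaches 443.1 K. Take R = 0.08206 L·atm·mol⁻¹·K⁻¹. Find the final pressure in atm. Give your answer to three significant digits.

P constant ⇒ V ∝ T: P₂ = P₁; V₂ = V₁·(T₂/T₁) = 3.812 L.
Isochoric, so P/T is constant: V₃ = V₂; P₃ = P₂·(T₃/T₂) = 0.2554 atm.

P₃ ≈ 0.255 atm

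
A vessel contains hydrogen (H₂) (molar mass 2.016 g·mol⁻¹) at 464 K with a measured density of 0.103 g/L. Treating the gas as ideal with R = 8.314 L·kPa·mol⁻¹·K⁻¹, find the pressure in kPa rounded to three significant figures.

ρ = PM/(RT) ⇒ P = ρRT/M = (0.103 × 8.314 × 464.0) / 2.016

P ≈ 197 kPa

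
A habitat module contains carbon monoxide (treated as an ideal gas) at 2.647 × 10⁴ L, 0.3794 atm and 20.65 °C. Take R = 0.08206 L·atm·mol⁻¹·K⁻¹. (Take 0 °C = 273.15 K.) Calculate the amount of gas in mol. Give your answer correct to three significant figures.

n ≈ 417 mol

Convert: T = 293.80 K.
PV = nRT ⇒ n = PV/(RT) = (0.3794 × 2.647e+04) / (0.08206 × 293.80)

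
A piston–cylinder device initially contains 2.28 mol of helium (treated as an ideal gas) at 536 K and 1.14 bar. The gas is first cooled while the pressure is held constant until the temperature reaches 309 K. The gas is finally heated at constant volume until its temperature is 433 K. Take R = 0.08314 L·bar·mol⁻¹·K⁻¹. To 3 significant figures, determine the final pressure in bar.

From PV = nRT: V₁ = nRT₁/P₁ = 89.13 L.
Isobaric, so V/T is constant: P₂ = P₁; V₂ = V₁·(T₂/T₁) = 51.38 L.
V constant ⇒ P ∝ T: V₃ = V₂; P₃ = P₂·(T₃/T₂) = 1.597 bar.

P₃ ≈ 1.60 bar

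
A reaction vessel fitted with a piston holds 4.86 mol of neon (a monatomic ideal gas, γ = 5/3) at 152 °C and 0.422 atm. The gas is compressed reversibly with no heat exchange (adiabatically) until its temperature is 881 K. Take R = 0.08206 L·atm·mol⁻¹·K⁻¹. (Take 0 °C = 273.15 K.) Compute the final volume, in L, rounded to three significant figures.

Convert: T₁ = 425.1 K.
From PV = nRT: V₁ = nRT₁/P₁ = 401.8 L.
Reversible adiabatic, γ = 5/3: P₂ = P₁·(T₂/T₁)^(γ/(γ−1)) = 2.609 atm; V₂ = V₁·(T₁/T₂)^(1/(γ−1)) = 134.7 L.

V₂ ≈ 135 L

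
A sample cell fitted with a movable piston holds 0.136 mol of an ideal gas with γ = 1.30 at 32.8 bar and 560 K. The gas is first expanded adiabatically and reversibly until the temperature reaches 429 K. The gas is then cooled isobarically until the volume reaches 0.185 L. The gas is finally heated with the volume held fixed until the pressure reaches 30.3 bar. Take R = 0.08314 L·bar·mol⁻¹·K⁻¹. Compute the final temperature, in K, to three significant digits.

T₄ ≈ 496 K

From PV = nRT: V₁ = nRT₁/P₁ = 0.1930 L.
Adiabatic (γ = 1.30), T V^(γ−1) and P V^γ constant: P₂ = P₁·(T₂/T₁)^(γ/(γ−1)) = 10.34 bar; V₂ = V₁·(T₁/T₂)^(1/(γ−1)) = 0.4693 L.
P constant ⇒ V ∝ T: P₃ = P₂; T₃ = T₂·(V₃/V₂) = 169.1 K.
V constant ⇒ P ∝ T: V₄ = V₃; T₄ = T₃·(P₄/P₃) = 495.8 K.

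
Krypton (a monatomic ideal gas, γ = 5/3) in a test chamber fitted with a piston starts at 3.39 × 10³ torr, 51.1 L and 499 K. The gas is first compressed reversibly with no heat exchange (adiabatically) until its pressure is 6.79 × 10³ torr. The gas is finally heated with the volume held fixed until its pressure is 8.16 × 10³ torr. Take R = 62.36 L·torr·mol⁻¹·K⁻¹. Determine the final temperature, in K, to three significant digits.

T₃ ≈ 792 K

Adiabatic (γ = 5/3), T V^(γ−1) and P V^γ constant: T₂ = T₁·(P₂/P₁)^((γ−1)/γ) = 658.8 K; V₂ = V₁·(P₁/P₂)^(1/γ) = 33.68 L.
V constant ⇒ P ∝ T: V₃ = V₂; T₃ = T₂·(P₃/P₂) = 791.8 K.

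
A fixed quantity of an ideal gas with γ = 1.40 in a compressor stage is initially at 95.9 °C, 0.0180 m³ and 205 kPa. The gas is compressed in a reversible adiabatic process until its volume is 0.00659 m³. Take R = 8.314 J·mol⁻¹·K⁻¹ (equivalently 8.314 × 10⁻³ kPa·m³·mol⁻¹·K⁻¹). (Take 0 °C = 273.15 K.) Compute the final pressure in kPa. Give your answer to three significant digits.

Convert: T₁ = 369.0 K.
Adiabatic (γ = 1.40), T V^(γ−1) and P V^γ constant: T₂ = T₁·(V₁/V₂)^(γ−1) = 551.6 K; P₂ = P₁·(V₁/V₂)^γ = 836.9 kPa.

P₂ ≈ 837 kPa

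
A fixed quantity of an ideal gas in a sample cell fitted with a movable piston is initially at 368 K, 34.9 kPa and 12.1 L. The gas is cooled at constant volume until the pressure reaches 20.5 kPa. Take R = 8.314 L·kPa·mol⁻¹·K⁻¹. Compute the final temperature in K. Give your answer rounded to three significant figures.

V constant ⇒ P ∝ T: V₂ = V₁; T₂ = T₁·(P₂/P₁) = 216.2 K.

T₂ ≈ 216 K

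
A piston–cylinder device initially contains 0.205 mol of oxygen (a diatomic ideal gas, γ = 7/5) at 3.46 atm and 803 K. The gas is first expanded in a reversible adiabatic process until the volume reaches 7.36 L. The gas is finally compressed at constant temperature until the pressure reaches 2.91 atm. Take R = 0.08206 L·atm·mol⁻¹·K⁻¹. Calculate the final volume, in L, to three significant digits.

From PV = nRT: V₁ = nRT₁/P₁ = 3.904 L.
Reversible adiabatic, γ = 7/5: T₂ = T₁·(V₁/V₂)^(γ−1) = 623.1 K; P₂ = P₁·(V₁/V₂)^γ = 1.424 atm.
T constant ⇒ Boyle's law P V = const: T₃ = T₂; V₃ = V₂·(P₂/P₃) = 3.602 L.

V₃ ≈ 3.60 L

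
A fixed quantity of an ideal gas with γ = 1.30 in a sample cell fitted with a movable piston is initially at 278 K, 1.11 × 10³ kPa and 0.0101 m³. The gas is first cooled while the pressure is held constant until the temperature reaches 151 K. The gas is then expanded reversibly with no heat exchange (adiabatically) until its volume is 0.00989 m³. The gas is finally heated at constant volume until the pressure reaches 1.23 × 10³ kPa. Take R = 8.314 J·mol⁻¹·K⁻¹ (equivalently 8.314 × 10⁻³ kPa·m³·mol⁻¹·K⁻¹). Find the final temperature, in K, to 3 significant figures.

P constant ⇒ V ∝ T: P₂ = P₁; V₂ = V₁·(T₂/T₁) = 0.005486 m³.
Reversible adiabatic, γ = 1.30: T₃ = T₂·(V₂/V₃)^(γ−1) = 126.5 K; P₃ = P₂·(V₂/V₃)^γ = 515.9 kPa.
Isochoric, so P/T is constant: V₄ = V₃; T₄ = T₃·(P₄/P₃) = 301.6 K.

T₄ ≈ 302 K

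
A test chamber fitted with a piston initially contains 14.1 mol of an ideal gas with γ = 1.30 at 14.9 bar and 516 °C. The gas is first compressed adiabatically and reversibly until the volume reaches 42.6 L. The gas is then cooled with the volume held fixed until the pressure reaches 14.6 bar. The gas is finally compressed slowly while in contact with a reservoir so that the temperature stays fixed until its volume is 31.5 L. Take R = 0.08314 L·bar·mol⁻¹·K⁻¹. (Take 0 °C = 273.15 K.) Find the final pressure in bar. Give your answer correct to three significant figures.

Convert: T₁ = 789.1 K.
From PV = nRT: V₁ = nRT₁/P₁ = 62.09 L.
Reversible adiabatic, γ = 1.30: T₂ = T₁·(V₁/V₂)^(γ−1) = 883.6 K; P₂ = P₁·(V₁/V₂)^γ = 24.31 bar.
V constant ⇒ P ∝ T: V₃ = V₂; T₃ = T₂·(P₃/P₂) = 530.6 K.
T constant ⇒ Boyle's law P V = const: T₄ = T₃; P₄ = P₃·(V₃/V₄) = 19.74 bar.

P₄ ≈ 19.7 bar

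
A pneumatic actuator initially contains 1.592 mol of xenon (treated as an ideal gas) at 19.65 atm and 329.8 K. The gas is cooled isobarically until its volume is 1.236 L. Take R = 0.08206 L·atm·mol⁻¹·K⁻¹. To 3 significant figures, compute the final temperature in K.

From PV = nRT: V₁ = nRT₁/P₁ = 2.193 L.
Isobaric, so V/T is constant: P₂ = P₁; T₂ = T₁·(V₂/V₁) = 185.9 K.

T₂ ≈ 186 K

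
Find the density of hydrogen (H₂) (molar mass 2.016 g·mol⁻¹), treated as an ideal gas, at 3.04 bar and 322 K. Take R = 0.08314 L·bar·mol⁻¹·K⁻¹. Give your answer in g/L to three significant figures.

ρ ≈ 0.229 g/L

ρ = PM/(RT) = (3.04 × 2.016) / (0.08314 × 322.0)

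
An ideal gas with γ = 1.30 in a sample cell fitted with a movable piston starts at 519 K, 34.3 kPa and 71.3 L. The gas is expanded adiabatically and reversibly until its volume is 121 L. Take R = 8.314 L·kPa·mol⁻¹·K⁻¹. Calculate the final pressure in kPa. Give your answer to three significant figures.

Reversible adiabatic, γ = 1.30: T₂ = T₁·(V₁/V₂)^(γ−1) = 442.9 K; P₂ = P₁·(V₁/V₂)^γ = 17.25 kPa.

P₂ ≈ 17.2 kPa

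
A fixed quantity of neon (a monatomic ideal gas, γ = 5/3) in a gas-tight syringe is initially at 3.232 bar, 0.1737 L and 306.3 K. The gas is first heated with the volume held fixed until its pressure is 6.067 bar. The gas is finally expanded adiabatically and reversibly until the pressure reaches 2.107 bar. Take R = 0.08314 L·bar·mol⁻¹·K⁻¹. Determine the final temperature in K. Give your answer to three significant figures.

V constant ⇒ P ∝ T: V₂ = V₁; T₂ = T₁·(P₂/P₁) = 575.0 K.
Reversible adiabatic, γ = 5/3: T₃ = T₂·(P₃/P₂)^((γ−1)/γ) = 376.6 K; V₃ = V₂·(P₂/P₃)^(1/γ) = 0.3276 L.

T₃ ≈ 377 K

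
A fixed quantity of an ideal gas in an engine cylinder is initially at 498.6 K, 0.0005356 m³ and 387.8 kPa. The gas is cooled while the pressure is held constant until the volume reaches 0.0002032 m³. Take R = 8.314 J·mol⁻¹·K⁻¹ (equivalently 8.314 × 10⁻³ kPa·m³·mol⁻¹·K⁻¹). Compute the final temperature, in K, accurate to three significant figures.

T₂ ≈ 189 K

Isobaric, so V/T is constant: P₂ = P₁; T₂ = T₁·(V₂/V₁) = 189.2 K.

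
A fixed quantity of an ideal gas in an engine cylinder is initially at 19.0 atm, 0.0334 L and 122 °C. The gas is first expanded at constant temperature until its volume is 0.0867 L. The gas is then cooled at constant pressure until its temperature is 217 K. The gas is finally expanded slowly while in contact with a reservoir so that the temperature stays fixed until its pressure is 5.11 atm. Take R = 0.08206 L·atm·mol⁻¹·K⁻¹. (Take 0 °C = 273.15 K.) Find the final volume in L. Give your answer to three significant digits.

V₄ ≈ 0.0682 L

Convert: T₁ = 395.1 K.
T constant ⇒ Boyle's law P V = const: T₂ = T₁; P₂ = P₁·(V₁/V₂) = 7.319 atm.
P constant ⇒ V ∝ T: P₃ = P₂; V₃ = V₂·(T₃/T₂) = 0.04761 L.
T constant ⇒ Boyle's law P V = const: T₄ = T₃; V₄ = V₃·(P₃/P₄) = 0.06820 L.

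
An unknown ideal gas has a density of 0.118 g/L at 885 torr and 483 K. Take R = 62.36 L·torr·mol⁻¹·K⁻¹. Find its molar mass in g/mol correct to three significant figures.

ρ = PM/(RT) ⇒ M = ρRT/P = (0.118 × 62.36 × 483.0) / 885

M ≈ 4.02 g/mol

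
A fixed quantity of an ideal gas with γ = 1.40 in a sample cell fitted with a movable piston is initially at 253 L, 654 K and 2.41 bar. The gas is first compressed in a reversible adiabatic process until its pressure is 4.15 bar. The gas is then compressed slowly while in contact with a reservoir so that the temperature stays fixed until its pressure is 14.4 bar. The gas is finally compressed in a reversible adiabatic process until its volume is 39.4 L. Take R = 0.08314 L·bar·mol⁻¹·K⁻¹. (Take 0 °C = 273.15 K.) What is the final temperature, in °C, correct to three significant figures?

Adiabatic (γ = 1.40), T V^(γ−1) and P V^γ constant: T₂ = T₁·(P₂/P₁)^((γ−1)/γ) = 763.9 K; V₂ = V₁·(P₁/P₂)^(1/γ) = 171.6 L.
T constant ⇒ Boyle's law P V = const: T₃ = T₂; V₃ = V₂·(P₂/P₃) = 49.46 L.
Adiabatic (γ = 1.40), T V^(γ−1) and P V^γ constant: T₄ = T₃·(V₃/V₄)^(γ−1) = 836.6 K; P₄ = P₃·(V₃/V₄)^γ = 19.80 bar.

T₄ ≈ 563 °C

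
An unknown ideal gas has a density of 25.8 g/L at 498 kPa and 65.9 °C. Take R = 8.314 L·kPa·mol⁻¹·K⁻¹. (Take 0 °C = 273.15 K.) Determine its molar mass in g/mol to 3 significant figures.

M ≈ 146 g/mol

ρ = PM/(RT) ⇒ M = ρRT/P = (25.8 × 8.314 × 339.0) / 498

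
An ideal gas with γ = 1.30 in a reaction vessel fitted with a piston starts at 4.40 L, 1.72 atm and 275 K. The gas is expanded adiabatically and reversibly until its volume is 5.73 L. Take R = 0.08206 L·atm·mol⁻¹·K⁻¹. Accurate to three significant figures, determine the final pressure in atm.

Adiabatic (γ = 1.30), T V^(γ−1) and P V^γ constant: T₂ = T₁·(V₁/V₂)^(γ−1) = 254.1 K; P₂ = P₁·(V₁/V₂)^γ = 1.220 atm.

P₂ ≈ 1.22 atm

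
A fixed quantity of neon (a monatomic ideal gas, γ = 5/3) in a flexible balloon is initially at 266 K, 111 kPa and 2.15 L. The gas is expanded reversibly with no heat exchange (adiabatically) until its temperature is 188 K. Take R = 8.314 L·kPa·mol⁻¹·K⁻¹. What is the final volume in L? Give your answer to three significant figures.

V₂ ≈ 3.62 L

Reversible adiabatic, γ = 5/3: P₂ = P₁·(T₂/T₁)^(γ/(γ−1)) = 46.61 kPa; V₂ = V₁·(T₁/T₂)^(1/(γ−1)) = 3.618 L.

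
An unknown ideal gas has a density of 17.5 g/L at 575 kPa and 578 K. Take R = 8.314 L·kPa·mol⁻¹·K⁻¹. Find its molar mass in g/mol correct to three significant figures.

M ≈ 146 g/mol

ρ = PM/(RT) ⇒ M = ρRT/P = (17.5 × 8.314 × 578.0) / 575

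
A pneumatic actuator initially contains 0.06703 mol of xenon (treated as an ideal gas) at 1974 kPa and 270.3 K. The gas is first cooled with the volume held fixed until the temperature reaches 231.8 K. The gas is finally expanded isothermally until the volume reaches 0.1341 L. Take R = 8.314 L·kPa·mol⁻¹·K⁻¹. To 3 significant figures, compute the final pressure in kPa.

P₃ ≈ 963 kPa

From PV = nRT: V₁ = nRT₁/P₁ = 0.07631 L.
Isochoric, so P/T is constant: V₂ = V₁; P₂ = P₁·(T₂/T₁) = 1693 kPa.
Isothermal, so P V is constant: T₃ = T₂; P₃ = P₂·(V₂/V₃) = 963.3 kPa.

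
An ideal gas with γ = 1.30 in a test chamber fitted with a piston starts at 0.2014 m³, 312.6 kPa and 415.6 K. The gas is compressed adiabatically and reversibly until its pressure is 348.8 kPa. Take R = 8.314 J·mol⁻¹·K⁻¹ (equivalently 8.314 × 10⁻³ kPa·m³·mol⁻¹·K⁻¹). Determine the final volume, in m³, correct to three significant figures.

V₂ ≈ 0.185 m³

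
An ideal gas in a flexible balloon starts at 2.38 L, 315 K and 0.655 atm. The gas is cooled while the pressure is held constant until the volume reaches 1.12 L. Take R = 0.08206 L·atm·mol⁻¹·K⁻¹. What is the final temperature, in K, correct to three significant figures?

Isobaric, so V/T is constant: P₂ = P₁; T₂ = T₁·(V₂/V₁) = 148.2 K.

T₂ ≈ 148 K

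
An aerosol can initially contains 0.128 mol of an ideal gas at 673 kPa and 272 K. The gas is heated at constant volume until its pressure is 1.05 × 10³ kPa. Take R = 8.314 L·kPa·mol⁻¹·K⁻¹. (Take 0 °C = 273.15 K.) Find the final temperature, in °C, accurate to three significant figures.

T₂ ≈ 151 °C

From PV = nRT: V₁ = nRT₁/P₁ = 0.4301 L.
V constant ⇒ P ∝ T: V₂ = V₁; T₂ = T₁·(P₂/P₁) = 424.4 K.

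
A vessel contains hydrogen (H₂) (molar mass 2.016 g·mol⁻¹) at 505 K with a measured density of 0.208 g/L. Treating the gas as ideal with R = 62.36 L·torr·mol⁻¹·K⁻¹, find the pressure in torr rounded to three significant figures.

ρ = PM/(RT) ⇒ P = ρRT/M = (0.208 × 62.36 × 505.0) / 2.016

P ≈ 3.25e+03 torr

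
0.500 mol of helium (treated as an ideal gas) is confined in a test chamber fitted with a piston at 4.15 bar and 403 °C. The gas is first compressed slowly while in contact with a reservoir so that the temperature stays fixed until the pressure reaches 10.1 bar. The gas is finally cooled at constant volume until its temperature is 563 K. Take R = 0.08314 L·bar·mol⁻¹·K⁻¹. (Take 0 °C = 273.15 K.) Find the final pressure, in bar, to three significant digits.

Convert: T₁ = 676.1 K.
From PV = nRT: V₁ = nRT₁/P₁ = 6.773 L.
Isothermal, so P V is constant: T₂ = T₁; V₂ = V₁·(P₁/P₂) = 2.783 L.
Isochoric, so P/T is constant: V₃ = V₂; P₃ = P₂·(T₃/T₂) = 8.410 bar.

P₃ ≈ 8.41 bar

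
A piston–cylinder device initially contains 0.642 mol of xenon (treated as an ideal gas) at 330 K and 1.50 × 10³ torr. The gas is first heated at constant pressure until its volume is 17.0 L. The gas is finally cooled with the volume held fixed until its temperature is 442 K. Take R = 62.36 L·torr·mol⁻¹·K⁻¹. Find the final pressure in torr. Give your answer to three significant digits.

From PV = nRT: V₁ = nRT₁/P₁ = 8.808 L.
Isobaric, so V/T is constant: P₂ = P₁; T₂ = T₁·(V₂/V₁) = 636.9 K.
Isochoric, so P/T is constant: V₃ = V₂; P₃ = P₂·(T₃/T₂) = 1041 torr.

P₃ ≈ 1.04e+03 torr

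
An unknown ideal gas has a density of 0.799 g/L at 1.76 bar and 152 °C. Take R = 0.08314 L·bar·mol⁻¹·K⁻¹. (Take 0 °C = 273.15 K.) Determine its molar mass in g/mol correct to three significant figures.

M ≈ 16.0 g/mol

ρ = PM/(RT) ⇒ M = ρRT/P = (0.799 × 0.08314 × 425.1) / 1.76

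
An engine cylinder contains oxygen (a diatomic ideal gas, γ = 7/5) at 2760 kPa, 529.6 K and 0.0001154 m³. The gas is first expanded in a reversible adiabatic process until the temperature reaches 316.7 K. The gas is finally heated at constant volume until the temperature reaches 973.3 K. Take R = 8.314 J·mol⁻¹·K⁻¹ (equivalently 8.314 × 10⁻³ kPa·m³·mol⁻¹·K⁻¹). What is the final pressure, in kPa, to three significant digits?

Reversible adiabatic, γ = 7/5: P₂ = P₁·(T₂/T₁)^(γ/(γ−1)) = 456.4 kPa; V₂ = V₁·(T₁/T₂)^(1/(γ−1)) = 0.0004173 m³.
Isochoric, so P/T is constant: V₃ = V₂; P₃ = P₂·(T₃/T₂) = 1403 kPa.

P₃ ≈ 1.40e+03 kPa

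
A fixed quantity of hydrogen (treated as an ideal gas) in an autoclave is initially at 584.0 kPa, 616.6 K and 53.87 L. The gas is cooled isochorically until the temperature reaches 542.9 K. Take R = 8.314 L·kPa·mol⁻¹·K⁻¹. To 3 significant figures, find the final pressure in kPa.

P₂ ≈ 514 kPa

V constant ⇒ P ∝ T: V₂ = V₁; P₂ = P₁·(T₂/T₁) = 514.2 kPa.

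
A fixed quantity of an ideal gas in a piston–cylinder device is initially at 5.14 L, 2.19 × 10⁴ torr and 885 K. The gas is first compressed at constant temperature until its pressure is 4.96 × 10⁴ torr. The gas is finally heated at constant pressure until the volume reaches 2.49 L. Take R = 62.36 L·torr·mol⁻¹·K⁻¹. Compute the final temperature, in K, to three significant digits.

T₃ ≈ 971 K

T constant ⇒ Boyle's law P V = const: T₂ = T₁; V₂ = V₁·(P₁/P₂) = 2.269 L.
Isobaric, so V/T is constant: P₃ = P₂; T₃ = T₂·(V₃/V₂) = 971.0 K.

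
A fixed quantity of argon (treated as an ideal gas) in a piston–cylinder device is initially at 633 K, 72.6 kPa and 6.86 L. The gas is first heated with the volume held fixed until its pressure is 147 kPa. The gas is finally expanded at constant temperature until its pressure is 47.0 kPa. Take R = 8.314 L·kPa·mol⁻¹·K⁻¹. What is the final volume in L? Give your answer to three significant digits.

V constant ⇒ P ∝ T: V₂ = V₁; T₂ = T₁·(P₂/P₁) = 1282 K.
Isothermal, so P V is constant: T₃ = T₂; V₃ = V₂·(P₂/P₃) = 21.46 L.

V₃ ≈ 21.5 L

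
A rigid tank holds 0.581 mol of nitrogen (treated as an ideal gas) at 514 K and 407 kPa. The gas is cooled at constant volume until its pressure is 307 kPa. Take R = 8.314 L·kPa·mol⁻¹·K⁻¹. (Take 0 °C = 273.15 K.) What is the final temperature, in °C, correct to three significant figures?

T₂ ≈ 115 °C

From PV = nRT: V₁ = nRT₁/P₁ = 6.100 L.
V constant ⇒ P ∝ T: V₂ = V₁; T₂ = T₁·(P₂/P₁) = 387.7 K.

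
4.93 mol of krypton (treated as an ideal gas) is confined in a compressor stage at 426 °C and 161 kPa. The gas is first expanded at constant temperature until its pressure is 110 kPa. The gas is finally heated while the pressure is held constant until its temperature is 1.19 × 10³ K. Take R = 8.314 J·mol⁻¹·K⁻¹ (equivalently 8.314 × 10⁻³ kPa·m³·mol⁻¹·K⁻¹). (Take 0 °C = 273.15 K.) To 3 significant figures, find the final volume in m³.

Convert: T₁ = 699.1 K.
From PV = nRT: V₁ = nRT₁/P₁ = 0.1780 m³.
T constant ⇒ Boyle's law P V = const: T₂ = T₁; V₂ = V₁·(P₁/P₂) = 0.2605 m³.
Isobaric, so V/T is constant: P₃ = P₂; V₃ = V₂·(T₃/T₂) = 0.4434 m³.

V₃ ≈ 0.443 m³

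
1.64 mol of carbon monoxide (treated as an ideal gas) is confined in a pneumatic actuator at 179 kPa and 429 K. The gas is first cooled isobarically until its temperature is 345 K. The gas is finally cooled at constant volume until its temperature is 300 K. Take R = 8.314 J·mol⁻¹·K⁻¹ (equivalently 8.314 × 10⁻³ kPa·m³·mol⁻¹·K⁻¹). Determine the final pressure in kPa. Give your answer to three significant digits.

From PV = nRT: V₁ = nRT₁/P₁ = 0.03268 m³.
P constant ⇒ V ∝ T: P₂ = P₁; V₂ = V₁·(T₂/T₁) = 0.02628 m³.
Isochoric, so P/T is constant: V₃ = V₂; P₃ = P₂·(T₃/T₂) = 155.7 kPa.

P₃ ≈ 156 kPa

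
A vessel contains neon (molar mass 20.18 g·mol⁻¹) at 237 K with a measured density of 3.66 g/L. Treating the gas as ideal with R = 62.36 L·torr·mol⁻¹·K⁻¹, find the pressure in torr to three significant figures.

ρ = PM/(RT) ⇒ P = ρRT/M = (3.66 × 62.36 × 237.0) / 20.18

P ≈ 2.68e+03 torr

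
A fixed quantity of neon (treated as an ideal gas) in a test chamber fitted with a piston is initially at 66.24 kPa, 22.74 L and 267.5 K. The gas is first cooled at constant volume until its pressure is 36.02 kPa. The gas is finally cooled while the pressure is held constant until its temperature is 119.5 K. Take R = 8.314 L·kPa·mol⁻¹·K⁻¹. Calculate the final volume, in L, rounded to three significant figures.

V₃ ≈ 18.7 L

Isochoric, so P/T is constant: V₂ = V₁; T₂ = T₁·(P₂/P₁) = 145.5 K.
P constant ⇒ V ∝ T: P₃ = P₂; V₃ = V₂·(T₃/T₂) = 18.68 L.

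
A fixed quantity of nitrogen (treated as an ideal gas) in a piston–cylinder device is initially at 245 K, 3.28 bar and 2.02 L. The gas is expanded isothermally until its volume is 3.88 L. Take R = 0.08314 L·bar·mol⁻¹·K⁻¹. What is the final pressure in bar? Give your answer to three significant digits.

Isothermal, so P V is constant: T₂ = T₁; P₂ = P₁·(V₁/V₂) = 1.708 bar.

P₂ ≈ 1.71 bar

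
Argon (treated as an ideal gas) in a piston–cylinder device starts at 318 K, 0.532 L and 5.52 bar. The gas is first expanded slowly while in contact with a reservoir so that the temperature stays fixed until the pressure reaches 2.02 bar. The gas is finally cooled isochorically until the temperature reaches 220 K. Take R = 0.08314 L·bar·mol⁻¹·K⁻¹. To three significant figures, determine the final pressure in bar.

Isothermal, so P V is constant: T₂ = T₁; V₂ = V₁·(P₁/P₂) = 1.454 L.
V constant ⇒ P ∝ T: V₃ = V₂; P₃ = P₂·(T₃/T₂) = 1.397 bar.

P₃ ≈ 1.40 bar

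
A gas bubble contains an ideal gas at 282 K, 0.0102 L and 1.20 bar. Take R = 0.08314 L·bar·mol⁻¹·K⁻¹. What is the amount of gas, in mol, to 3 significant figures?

PV = nRT ⇒ n = PV/(RT) = (1.20 × 0.0102) / (0.08314 × 282)

n ≈ 0.000522 mol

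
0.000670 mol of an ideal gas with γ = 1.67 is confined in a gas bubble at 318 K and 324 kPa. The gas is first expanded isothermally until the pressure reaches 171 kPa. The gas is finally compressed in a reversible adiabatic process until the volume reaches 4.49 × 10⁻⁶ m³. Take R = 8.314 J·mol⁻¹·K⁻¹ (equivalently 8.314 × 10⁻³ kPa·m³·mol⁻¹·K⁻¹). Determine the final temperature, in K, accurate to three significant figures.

T₃ ≈ 557 K

From PV = nRT: V₁ = nRT₁/P₁ = 5.467e-06 m³.
T constant ⇒ Boyle's law P V = const: T₂ = T₁; V₂ = V₁·(P₁/P₂) = 1.036e-05 m³.
Adiabatic (γ = 1.67), T V^(γ−1) and P V^γ constant: T₃ = T₂·(V₂/V₃)^(γ−1) = 556.8 K; P₃ = P₂·(V₂/V₃)^γ = 690.8 kPa.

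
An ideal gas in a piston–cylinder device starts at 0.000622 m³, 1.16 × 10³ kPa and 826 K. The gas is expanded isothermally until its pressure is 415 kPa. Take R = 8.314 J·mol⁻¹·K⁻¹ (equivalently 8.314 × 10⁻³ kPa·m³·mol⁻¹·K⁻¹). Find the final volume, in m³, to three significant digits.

V₂ ≈ 0.00174 m³

T constant ⇒ Boyle's law P V = const: T₂ = T₁; V₂ = V₁·(P₁/P₂) = 0.001739 m³.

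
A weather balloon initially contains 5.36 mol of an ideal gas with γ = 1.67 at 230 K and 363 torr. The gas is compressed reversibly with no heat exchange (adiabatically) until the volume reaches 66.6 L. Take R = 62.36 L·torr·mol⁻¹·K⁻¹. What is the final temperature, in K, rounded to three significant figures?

T₂ ≈ 499 K

From PV = nRT: V₁ = nRT₁/P₁ = 211.8 L.
Reversible adiabatic, γ = 1.67: T₂ = T₁·(V₁/V₂)^(γ−1) = 499.3 K; P₂ = P₁·(V₁/V₂)^γ = 2506 torr.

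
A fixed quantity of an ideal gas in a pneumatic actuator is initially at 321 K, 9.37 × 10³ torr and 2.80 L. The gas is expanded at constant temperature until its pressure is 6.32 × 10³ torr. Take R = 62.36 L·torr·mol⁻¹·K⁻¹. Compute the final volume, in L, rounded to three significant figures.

T constant ⇒ Boyle's law P V = const: T₂ = T₁; V₂ = V₁·(P₁/P₂) = 4.151 L.

V₂ ≈ 4.15 L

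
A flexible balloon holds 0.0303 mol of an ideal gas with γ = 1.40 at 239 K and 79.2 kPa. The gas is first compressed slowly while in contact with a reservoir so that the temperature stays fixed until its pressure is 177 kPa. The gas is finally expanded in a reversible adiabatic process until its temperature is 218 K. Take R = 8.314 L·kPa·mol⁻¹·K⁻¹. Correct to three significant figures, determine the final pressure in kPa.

From PV = nRT: V₁ = nRT₁/P₁ = 0.7602 L.
T constant ⇒ Boyle's law P V = const: T₂ = T₁; V₂ = V₁·(P₁/P₂) = 0.3402 L.
Reversible adiabatic, γ = 1.40: P₃ = P₂·(T₃/T₂)^(γ/(γ−1)) = 128.3 kPa; V₃ = V₂·(T₂/T₃)^(1/(γ−1)) = 0.4281 L.

P₃ ≈ 128 kPa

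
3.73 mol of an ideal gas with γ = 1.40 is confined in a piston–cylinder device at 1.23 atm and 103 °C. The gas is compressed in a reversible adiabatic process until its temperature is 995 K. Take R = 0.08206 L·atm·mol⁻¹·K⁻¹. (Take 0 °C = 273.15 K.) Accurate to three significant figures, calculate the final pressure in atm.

P₂ ≈ 37.0 atm

Convert: T₁ = 376.1 K.
From PV = nRT: V₁ = nRT₁/P₁ = 93.60 L.
Reversible adiabatic, γ = 1.40: P₂ = P₁·(T₂/T₁)^(γ/(γ−1)) = 37.03 atm; V₂ = V₁·(T₁/T₂)^(1/(γ−1)) = 8.225 L.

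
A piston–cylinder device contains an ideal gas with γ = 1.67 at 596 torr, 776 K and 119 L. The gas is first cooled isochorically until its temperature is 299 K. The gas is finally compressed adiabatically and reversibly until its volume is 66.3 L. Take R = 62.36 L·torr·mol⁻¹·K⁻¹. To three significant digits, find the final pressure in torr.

V constant ⇒ P ∝ T: V₂ = V₁; P₂ = P₁·(T₂/T₁) = 229.6 torr.
Adiabatic (γ = 1.67), T V^(γ−1) and P V^γ constant: T₃ = T₂·(V₂/V₃)^(γ−1) = 442.5 K; P₃ = P₂·(V₂/V₃)^γ = 609.9 torr.

P₃ ≈ 610 torr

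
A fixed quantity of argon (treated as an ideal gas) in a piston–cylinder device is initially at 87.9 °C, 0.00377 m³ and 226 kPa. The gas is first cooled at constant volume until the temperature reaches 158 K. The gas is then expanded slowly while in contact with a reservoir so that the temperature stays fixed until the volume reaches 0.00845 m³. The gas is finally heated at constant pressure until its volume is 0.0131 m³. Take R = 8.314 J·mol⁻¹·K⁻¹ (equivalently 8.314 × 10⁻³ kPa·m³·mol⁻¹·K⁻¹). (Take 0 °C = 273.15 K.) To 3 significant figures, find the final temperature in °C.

Convert: T₁ = 361.0 K.
Isochoric, so P/T is constant: V₂ = V₁; P₂ = P₁·(T₂/T₁) = 98.90 kPa.
T constant ⇒ Boyle's law P V = const: T₃ = T₂; P₃ = P₂·(V₂/V₃) = 44.12 kPa.
Isobaric, so V/T is constant: P₄ = P₃; T₄ = T₃·(V₄/V₃) = 244.9 K.

T₄ ≈ -28.2 °C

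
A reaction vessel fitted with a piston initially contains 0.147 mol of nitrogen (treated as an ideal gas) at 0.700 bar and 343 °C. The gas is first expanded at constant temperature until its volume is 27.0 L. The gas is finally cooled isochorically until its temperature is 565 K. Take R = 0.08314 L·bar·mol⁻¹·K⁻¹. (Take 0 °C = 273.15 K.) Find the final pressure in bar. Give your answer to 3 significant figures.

P₃ ≈ 0.256 bar

Convert: T₁ = 616.1 K.
From PV = nRT: V₁ = nRT₁/P₁ = 10.76 L.
T constant ⇒ Boyle's law P V = const: T₂ = T₁; P₂ = P₁·(V₁/V₂) = 0.2789 bar.
V constant ⇒ P ∝ T: V₃ = V₂; P₃ = P₂·(T₃/T₂) = 0.2557 bar.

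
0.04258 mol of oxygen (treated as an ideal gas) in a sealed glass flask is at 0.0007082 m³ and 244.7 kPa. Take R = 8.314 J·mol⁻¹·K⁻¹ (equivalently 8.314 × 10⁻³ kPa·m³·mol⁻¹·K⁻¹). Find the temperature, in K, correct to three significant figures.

T ≈ 490 K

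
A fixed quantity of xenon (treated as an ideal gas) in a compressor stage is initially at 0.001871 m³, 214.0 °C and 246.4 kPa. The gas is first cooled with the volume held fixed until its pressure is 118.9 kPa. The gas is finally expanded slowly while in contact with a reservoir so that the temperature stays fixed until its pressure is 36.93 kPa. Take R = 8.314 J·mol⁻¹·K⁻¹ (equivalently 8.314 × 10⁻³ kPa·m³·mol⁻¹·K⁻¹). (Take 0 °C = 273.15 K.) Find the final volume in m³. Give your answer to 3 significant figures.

V₃ ≈ 0.00602 m³

Convert: T₁ = 487.1 K.
V constant ⇒ P ∝ T: V₂ = V₁; T₂ = T₁·(P₂/P₁) = 235.1 K.
T constant ⇒ Boyle's law P V = const: T₃ = T₂; V₃ = V₂·(P₂/P₃) = 0.006024 m³.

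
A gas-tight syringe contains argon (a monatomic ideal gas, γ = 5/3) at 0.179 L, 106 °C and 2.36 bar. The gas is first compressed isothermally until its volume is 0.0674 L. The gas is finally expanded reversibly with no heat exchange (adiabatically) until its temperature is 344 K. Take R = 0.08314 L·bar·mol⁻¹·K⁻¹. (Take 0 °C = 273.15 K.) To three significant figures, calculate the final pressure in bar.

Convert: T₁ = 379.1 K.
Isothermal, so P V is constant: T₂ = T₁; P₂ = P₁·(V₁/V₂) = 6.268 bar.
Adiabatic (γ = 5/3), T V^(γ−1) and P V^γ constant: P₃ = P₂·(T₃/T₂)^(γ/(γ−1)) = 4.914 bar; V₃ = V₂·(T₂/T₃)^(1/(γ−1)) = 0.07799 L.

P₃ ≈ 4.91 bar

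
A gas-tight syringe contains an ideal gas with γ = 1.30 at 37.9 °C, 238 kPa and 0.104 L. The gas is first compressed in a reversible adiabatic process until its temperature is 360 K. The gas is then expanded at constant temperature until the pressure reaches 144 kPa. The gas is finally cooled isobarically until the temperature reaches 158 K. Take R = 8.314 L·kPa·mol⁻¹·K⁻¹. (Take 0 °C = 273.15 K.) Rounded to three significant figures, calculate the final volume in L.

Convert: T₁ = 311.0 K.
Adiabatic (γ = 1.30), T V^(γ−1) and P V^γ constant: P₂ = P₁·(T₂/T₁)^(γ/(γ−1)) = 448.4 kPa; V₂ = V₁·(T₁/T₂)^(1/(γ−1)) = 0.06389 L.
T constant ⇒ Boyle's law P V = const: T₃ = T₂; V₃ = V₂·(P₂/P₃) = 0.1989 L.
Isobaric, so V/T is constant: P₄ = P₃; V₄ = V₃·(T₄/T₃) = 0.08731 L.

V₄ ≈ 0.0873 L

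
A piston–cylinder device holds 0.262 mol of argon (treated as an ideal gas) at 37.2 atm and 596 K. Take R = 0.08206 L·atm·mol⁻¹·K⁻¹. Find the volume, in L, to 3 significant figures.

V ≈ 0.344 L

PV = nRT ⇒ V = nRT/P = (0.262 × 0.08206 × 596) / 37.2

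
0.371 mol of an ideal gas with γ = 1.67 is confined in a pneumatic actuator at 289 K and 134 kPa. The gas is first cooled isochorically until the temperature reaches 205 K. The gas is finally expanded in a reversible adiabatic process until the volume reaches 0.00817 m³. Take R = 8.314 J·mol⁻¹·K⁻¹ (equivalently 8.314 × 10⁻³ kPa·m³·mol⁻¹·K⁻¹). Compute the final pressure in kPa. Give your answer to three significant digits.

P₃ ≈ 67.4 kPa

From PV = nRT: V₁ = nRT₁/P₁ = 0.006652 m³.
V constant ⇒ P ∝ T: V₂ = V₁; P₂ = P₁·(T₂/T₁) = 95.05 kPa.
Adiabatic (γ = 1.67), T V^(γ−1) and P V^γ constant: T₃ = T₂·(V₂/V₃)^(γ−1) = 178.6 K; P₃ = P₂·(V₂/V₃)^γ = 67.44 kPa.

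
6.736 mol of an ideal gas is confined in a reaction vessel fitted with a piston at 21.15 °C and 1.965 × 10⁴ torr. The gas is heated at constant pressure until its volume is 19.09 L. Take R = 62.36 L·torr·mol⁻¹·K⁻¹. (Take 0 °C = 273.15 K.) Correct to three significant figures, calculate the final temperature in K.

T₂ ≈ 893 K

Convert: T₁ = 294.3 K.
From PV = nRT: V₁ = nRT₁/P₁ = 6.291 L.
Isobaric, so V/T is constant: P₂ = P₁; T₂ = T₁·(V₂/V₁) = 893.0 K.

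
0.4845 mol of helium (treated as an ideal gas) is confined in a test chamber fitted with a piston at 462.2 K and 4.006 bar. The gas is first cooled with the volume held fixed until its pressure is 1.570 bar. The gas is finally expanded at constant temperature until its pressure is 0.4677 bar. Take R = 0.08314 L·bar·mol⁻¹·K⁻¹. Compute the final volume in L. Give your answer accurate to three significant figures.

V₃ ≈ 15.6 L

From PV = nRT: V₁ = nRT₁/P₁ = 4.648 L.
V constant ⇒ P ∝ T: V₂ = V₁; T₂ = T₁·(P₂/P₁) = 181.1 K.
Isothermal, so P V is constant: T₃ = T₂; V₃ = V₂·(P₂/P₃) = 15.60 L.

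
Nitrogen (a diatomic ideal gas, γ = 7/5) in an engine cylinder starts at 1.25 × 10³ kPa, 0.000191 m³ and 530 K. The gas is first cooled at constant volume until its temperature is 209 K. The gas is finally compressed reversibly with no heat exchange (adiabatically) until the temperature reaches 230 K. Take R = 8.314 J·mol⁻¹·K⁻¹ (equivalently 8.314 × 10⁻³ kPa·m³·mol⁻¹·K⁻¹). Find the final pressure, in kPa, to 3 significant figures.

P₃ ≈ 689 kPa

Isochoric, so P/T is constant: V₂ = V₁; P₂ = P₁·(T₂/T₁) = 492.9 kPa.
Adiabatic (γ = 7/5), T V^(γ−1) and P V^γ constant: P₃ = P₂·(T₃/T₂)^(γ/(γ−1)) = 689.2 kPa; V₃ = V₂·(T₂/T₃)^(1/(γ−1)) = 0.0001503 m³.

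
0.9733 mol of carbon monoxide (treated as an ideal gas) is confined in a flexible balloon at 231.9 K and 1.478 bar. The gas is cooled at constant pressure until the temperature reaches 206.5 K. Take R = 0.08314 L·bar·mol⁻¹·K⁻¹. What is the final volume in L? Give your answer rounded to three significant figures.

V₂ ≈ 11.3 L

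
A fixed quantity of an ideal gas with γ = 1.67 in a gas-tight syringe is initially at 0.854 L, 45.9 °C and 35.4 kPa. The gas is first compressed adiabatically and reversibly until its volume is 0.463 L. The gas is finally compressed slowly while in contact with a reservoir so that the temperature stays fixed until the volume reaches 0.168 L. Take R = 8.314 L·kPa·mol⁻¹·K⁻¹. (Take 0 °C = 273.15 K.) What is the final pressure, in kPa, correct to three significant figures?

P₃ ≈ 271 kPa

Convert: T₁ = 319.0 K.
Adiabatic (γ = 1.67), T V^(γ−1) and P V^γ constant: T₂ = T₁·(V₁/V₂)^(γ−1) = 480.8 K; P₂ = P₁·(V₁/V₂)^γ = 98.41 kPa.
T constant ⇒ Boyle's law P V = const: T₃ = T₂; P₃ = P₂·(V₂/V₃) = 271.2 kPa.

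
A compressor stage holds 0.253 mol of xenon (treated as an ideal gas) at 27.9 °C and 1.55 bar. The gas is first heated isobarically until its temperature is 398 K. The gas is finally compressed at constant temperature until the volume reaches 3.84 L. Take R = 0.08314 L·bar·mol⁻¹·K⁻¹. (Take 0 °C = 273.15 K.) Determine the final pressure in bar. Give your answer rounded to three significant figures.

Convert: T₁ = 301.0 K.
From PV = nRT: V₁ = nRT₁/P₁ = 4.085 L.
P constant ⇒ V ∝ T: P₂ = P₁; V₂ = V₁·(T₂/T₁) = 5.401 L.
T constant ⇒ Boyle's law P V = const: T₃ = T₂; P₃ = P₂·(V₂/V₃) = 2.180 bar.

P₃ ≈ 2.18 bar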